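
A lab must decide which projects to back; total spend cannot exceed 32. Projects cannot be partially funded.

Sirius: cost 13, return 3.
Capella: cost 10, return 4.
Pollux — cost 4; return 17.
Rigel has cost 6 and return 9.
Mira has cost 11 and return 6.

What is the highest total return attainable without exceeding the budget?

Take Capella, Pollux, Rigel, and Mira: cost 10 + 4 + 6 + 11 = 31 ≤ 32, return 4 + 17 + 9 + 6 = 36.
No other feasible combination does better.

36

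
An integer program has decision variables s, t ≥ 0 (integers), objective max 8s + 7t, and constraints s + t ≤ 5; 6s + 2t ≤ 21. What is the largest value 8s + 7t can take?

Relaxing integrality, the LP optimum is 37.75 at (s,t) = (2.75, 2.25), which is not an integer point.
(s,t)=(2,3): 1·2+1·3=5≤5, 6·2+2·3=18≤21, objective 37.
(s,t)=(1,4): 1·1+1·4=5≤5, 6·1+2·4=14≤21, objective 36.
The best lattice point is (2,3), giving 37.

37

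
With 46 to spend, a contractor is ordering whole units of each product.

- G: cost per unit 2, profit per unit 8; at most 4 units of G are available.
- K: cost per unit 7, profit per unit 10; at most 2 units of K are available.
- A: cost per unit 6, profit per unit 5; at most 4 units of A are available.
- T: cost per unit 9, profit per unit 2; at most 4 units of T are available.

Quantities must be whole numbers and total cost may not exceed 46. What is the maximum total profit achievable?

72

4×G, 2×K, and 4×A: cost 46 ≤ 46, profit 4·8 + 2·10 + 4·5 = 72.
4×G, 2×K, and 3×A: cost 40 ≤ 46, profit 4·8 + 2·10 + 3·5 = 67.
Best is 72.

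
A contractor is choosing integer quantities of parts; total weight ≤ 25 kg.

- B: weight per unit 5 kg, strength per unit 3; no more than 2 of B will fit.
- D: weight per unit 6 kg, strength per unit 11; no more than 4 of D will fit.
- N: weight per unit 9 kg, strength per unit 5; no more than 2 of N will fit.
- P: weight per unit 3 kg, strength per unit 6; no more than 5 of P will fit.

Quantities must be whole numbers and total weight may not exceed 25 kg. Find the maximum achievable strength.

46

P has the best ratio (6/3); taking only P gives at most 5×6 = 30 (stopped by the supply cap of 5).
Mixing does better — 2×D and 4×P: weight 24 ≤ 25, strength 2·11 + 4·6 = 46.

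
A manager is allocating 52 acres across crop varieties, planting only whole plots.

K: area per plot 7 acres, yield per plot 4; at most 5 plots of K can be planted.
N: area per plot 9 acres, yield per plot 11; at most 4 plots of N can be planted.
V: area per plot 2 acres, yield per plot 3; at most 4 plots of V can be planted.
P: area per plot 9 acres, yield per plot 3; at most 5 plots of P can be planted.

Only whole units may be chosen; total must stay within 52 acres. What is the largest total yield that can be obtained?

V has the best ratio (3/2); taking only V gives at most 4×3 = 12 (stopped by the supply cap of 4).
Mixing does better — 1×K, 4×N, and 4×V: area 51 ≤ 52, yield 1·4 + 4·11 + 4·3 = 60.

60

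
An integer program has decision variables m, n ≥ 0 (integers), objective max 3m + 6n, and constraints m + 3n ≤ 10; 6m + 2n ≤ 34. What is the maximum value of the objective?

24

(m,n)=(4,2) is feasible, giving 24.
(m,n)=(5,1) is feasible, giving 21.
(m,n)=(3,2) is feasible, giving 21.
No feasible integer point exceeds 24.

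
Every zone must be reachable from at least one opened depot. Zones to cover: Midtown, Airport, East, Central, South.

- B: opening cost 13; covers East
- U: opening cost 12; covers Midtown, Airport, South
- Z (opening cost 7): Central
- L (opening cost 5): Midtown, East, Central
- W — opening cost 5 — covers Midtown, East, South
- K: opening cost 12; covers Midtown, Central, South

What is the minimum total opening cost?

17

This is an integer covering problem.
Choose U and L: together they cover Midtown, Airport, East, Central, South — every zone.
Total opening cost: 12 + 5 = 17.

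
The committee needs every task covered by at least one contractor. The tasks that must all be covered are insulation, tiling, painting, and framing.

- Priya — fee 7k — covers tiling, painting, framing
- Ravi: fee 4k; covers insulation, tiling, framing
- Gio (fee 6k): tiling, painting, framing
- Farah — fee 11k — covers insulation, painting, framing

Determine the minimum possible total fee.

10

Choose Ravi and Gio: together they cover insulation, tiling, painting, framing — every task.
Total fee: 4 + 6 = 10.
No cover costs less than 10.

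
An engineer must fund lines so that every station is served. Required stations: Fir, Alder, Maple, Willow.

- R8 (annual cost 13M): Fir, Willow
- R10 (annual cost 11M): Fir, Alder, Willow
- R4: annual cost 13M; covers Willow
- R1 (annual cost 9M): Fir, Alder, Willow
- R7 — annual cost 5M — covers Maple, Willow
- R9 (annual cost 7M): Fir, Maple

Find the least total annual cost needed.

Choose R1 and R7: together they cover Fir, Alder, Maple, Willow — every station.
Total annual cost: 9 + 5 = 14.
No cover costs less than 14.

14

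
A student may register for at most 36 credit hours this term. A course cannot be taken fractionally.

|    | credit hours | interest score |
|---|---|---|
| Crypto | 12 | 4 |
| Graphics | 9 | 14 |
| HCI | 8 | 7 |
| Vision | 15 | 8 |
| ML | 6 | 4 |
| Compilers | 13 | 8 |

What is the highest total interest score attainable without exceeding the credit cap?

33

Take Graphics, HCI, ML, and Compilers: credit hours 9 + 8 + 6 + 13 = 36 ≤ 36, interest score 14 + 7 + 4 + 8 = 33.
No other feasible combination does better.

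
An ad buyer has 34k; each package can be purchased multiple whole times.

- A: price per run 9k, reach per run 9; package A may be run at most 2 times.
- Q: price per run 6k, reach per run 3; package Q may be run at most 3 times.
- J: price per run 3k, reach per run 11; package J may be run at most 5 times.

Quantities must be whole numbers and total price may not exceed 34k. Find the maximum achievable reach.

73

J has the best ratio (11/3); taking only J gives at most 5×11 = 55 (stopped by the supply cap of 5).
Mixing does better — 2×A and 5×J: price 33 ≤ 34, reach 2·9 + 5·11 = 73.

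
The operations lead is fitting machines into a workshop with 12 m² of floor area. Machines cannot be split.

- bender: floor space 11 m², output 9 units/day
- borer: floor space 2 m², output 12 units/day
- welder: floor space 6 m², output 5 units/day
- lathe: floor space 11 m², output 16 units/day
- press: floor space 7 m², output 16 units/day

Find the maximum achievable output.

Treat it as a binary knapsack problem.
borer + welder: floor space 2 + 6 = 8 ≤ 12, output 12 + 5 = 17.
press: floor space 7 ≤ 12, output 16.
borer + press: floor space 2 + 7 = 9 ≤ 12, output 12 + 16 = 28.
Best is borer and press with total output 28.

28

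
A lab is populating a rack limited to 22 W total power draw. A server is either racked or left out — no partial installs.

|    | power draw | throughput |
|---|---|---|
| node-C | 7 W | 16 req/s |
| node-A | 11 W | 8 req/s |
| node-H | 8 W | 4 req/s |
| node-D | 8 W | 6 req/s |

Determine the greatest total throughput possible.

24

Treat it as a binary knapsack problem.
Take node-C and node-A: power draw 7 + 11 = 18 ≤ 22, throughput 16 + 8 = 24.
No other feasible combination does better.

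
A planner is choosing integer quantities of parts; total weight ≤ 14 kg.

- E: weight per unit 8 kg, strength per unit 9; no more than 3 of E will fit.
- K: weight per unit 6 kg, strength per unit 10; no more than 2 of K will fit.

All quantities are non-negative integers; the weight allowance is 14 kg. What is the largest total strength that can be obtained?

20

2×K: weight 12 ≤ 14, strength 2·10 = 20.
1×E and 1×K: weight 14 ≤ 14, strength 1·9 + 1·10 = 19.
Best is 20.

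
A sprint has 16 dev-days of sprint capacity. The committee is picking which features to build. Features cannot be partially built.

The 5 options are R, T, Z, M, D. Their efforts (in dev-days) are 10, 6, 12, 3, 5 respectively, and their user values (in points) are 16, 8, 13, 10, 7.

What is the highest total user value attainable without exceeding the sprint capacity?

26

Allowing fractional choices, the relaxed optimum would be about 30.2, but features are indivisible.
R + M: effort 10 + 3 = 13 ≤ 16, user value 16 + 10 = 26.
T + M + D: effort 6 + 3 + 5 = 14 ≤ 16, user value 8 + 10 + 7 = 25.
Best is R and M with total user value 26.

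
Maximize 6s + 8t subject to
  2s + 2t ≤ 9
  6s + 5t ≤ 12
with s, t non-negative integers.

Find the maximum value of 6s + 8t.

Relaxing integrality, the LP optimum is 19.20 at (s,t) = (0, 2.4), which is not an integer point.
(s,t)=(0,2): 2·0+2·2=4≤9, 6·0+5·2=10≤12, objective 16.
(s,t)=(1,1): 2·1+2·1=4≤9, 6·1+5·1=11≤12, objective 14.
(s,t)=(0,1): 2·0+2·1=2≤9, 6·0+5·1=5≤12, objective 8.
No feasible integer point exceeds 16.

16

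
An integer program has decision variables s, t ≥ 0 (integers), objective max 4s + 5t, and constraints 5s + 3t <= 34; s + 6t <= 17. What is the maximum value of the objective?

(s,t)=(5,2) is feasible, giving 30.
(s,t)=(6,1) is feasible, giving 29.
(s,t)=(4,2) is feasible, giving 26.
Maximum is 30 at (s,t)=(5,2).

30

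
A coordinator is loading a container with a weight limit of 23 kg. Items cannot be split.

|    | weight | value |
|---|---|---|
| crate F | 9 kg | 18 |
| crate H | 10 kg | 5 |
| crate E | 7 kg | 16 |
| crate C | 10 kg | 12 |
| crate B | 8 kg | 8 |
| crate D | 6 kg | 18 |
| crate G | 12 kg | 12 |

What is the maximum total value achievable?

crate E + crate C + crate D: weight 7 + 10 + 6 = 23 ≤ 23, value 16 + 12 + 18 = 46.
crate F + crate E + crate D: weight 9 + 7 + 6 = 22 ≤ 23, value 18 + 16 + 18 = 52.
crate F + crate B + crate D: weight 9 + 8 + 6 = 23 ≤ 23, value 18 + 8 + 18 = 44.
Best is crate F, crate E, and crate D with total value 52.

52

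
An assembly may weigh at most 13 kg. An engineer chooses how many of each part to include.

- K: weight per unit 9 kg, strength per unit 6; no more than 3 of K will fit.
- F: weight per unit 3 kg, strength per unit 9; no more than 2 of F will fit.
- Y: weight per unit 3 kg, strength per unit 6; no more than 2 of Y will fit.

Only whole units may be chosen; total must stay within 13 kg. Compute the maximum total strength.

F has the best ratio (9/3); taking only F gives at most 2×9 = 18 (stopped by the supply cap of 2).
Mixing does better — 2×F and 2×Y: weight 12 ≤ 13, strength 2·9 + 2·6 = 30.

30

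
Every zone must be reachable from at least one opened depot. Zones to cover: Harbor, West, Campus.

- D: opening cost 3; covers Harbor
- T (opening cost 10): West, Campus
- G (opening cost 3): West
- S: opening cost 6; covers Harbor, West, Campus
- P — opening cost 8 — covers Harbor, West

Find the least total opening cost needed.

6

This is a weighted set-cover instance.
S alone covers Harbor, West, Campus — every zone.
Total opening cost: 6.
No cover costs less than 6.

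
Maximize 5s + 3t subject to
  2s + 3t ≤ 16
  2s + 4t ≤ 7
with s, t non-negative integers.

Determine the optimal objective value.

15

The continuous relaxation peaks at (3.5, 0) with value 17.50; rounding to a feasible lattice point costs some objective.
(s,t)=(3,0): 2·3+3·0=6≤16, 2·3+4·0=6≤7, objective 15.
(s,t)=(2,0): 2·2+3·0=4≤16, 2·2+4·0=4≤7, objective 10.
Maximum is 15 at (s,t)=(3,0).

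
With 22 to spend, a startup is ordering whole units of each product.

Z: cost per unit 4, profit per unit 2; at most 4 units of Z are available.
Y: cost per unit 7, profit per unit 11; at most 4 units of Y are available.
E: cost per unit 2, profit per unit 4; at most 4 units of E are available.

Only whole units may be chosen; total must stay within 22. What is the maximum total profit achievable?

2×Y and 3×E: cost 20 ≤ 22, profit 2·11 + 3·4 = 34.
2×Y and 4×E: cost 22 ≤ 22, profit 2·11 + 4·4 = 38.
Best is 38.

38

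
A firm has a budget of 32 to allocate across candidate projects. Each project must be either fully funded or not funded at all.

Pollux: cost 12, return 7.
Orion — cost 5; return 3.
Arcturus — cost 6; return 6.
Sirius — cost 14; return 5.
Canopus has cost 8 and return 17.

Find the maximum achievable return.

Take Pollux, Orion, Arcturus, and Canopus: cost 12 + 5 + 6 + 8 = 31 ≤ 32, return 7 + 3 + 6 + 17 = 33.
No other feasible combination does better.

33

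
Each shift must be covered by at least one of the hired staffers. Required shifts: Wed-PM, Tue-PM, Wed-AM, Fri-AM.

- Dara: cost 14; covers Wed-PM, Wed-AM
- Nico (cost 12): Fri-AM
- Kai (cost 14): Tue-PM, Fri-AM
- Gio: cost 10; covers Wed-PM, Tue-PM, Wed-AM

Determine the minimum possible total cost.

22

Choose Nico and Gio: together they cover Wed-PM, Tue-PM, Wed-AM, Fri-AM — every shift.
Total cost: 12 + 10 = 22.
No cover costs less than 22.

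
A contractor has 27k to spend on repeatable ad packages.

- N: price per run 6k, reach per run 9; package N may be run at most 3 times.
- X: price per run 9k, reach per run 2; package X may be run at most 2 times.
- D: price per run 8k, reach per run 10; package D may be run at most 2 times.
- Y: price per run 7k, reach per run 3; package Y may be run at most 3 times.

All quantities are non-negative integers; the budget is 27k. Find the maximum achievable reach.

37

N has the best ratio (9/6); taking only N gives at most 3×9 = 27 (stopped by the supply cap of 3).
Mixing does better — 3×N and 1×D: price 26 ≤ 27, reach 3·9 + 1·10 = 37.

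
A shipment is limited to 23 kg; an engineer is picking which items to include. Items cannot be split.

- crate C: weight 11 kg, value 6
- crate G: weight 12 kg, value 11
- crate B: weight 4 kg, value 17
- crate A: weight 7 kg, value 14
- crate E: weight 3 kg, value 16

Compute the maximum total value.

47

crate G + crate B + crate E: weight 12 + 4 + 3 = 19 ≤ 23, value 11 + 17 + 16 = 44.
crate B + crate A + crate E: weight 4 + 7 + 3 = 14 ≤ 23, value 17 + 14 + 16 = 47.
Best is crate B, crate A, and crate E with total value 47.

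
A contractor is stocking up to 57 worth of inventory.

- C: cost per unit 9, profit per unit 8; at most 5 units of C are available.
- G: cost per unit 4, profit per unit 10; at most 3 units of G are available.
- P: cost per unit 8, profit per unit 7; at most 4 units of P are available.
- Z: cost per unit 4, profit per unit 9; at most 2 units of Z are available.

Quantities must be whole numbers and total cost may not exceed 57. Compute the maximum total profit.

G has the best ratio (10/4); taking only G gives at most 3×10 = 30 (stopped by the supply cap of 3).
Mixing does better — 4×C, 3×G, and 2×Z: cost 56 ≤ 57, profit 4·8 + 3·10 + 2·9 = 80.

80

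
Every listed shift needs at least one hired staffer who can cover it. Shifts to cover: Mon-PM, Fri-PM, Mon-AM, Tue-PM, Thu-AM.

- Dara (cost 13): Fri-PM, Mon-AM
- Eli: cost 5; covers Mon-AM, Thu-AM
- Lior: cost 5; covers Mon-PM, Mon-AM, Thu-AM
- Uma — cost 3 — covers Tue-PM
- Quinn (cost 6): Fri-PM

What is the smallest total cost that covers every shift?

14

Choose Lior, Uma, and Quinn: together they cover Mon-PM, Fri-PM, Mon-AM, Tue-PM, Thu-AM — every shift.
Total cost: 5 + 3 + 6 = 14.
No cover costs less than 14.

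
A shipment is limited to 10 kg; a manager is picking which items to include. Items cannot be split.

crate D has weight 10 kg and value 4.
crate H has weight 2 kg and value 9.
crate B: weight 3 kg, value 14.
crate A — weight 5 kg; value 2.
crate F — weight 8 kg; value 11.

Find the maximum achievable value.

crate H + crate F: weight 2 + 8 = 10 ≤ 10, value 9 + 11 = 20.
crate H + crate B + crate A: weight 2 + 3 + 5 = 10 ≤ 10, value 9 + 14 + 2 = 25.
crate H + crate B: weight 2 + 3 = 5 ≤ 10, value 9 + 14 = 23.
Best is crate H, crate B, and crate A with total value 25.

25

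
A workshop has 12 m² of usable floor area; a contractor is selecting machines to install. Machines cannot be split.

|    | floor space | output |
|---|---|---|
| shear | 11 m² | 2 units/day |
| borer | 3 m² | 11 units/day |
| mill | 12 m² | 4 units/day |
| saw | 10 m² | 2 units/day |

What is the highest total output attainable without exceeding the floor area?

Allowing fractional choices, the relaxed optimum would be about 14.0, but machines are indivisible.
mill: floor space 12 ≤ 12, output 4.
borer: floor space 3 ≤ 12, output 11.
Best is borer with total output 11.

11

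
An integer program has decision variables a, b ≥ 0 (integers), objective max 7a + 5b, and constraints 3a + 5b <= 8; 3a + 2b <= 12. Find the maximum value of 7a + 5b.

14

The continuous relaxation peaks at (2.67, 0) with value 18.67; rounding to a feasible lattice point costs some objective.
(a,b)=(2,0): 3·2+5·0=6≤8, 3·2+2·0=6≤12, objective 14.
(a,b)=(1,1): 3·1+5·1=8≤8, 3·1+2·1=5≤12, objective 12.
No feasible integer point exceeds 14.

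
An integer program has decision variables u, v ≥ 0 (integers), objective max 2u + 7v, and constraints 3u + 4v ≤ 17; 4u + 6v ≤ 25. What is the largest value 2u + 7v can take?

28

Relaxing integrality, the LP optimum is 29.17 at (u,v) = (0, 4.17), which is not an integer point.
(u,v)=(0,4): 3·0+4·4=16≤17, 4·0+6·4=24≤25, objective 28.
(u,v)=(1,3): 3·1+4·3=15≤17, 4·1+6·3=22≤25, objective 23.
Maximum is 28 at (u,v)=(0,4).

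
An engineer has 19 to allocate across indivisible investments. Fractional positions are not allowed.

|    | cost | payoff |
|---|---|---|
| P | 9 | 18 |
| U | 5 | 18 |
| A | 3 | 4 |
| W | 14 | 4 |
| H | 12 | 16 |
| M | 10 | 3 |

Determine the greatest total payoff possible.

40

This is an integer program with binary decision variables.
Allowing fractional choices, the relaxed optimum would be about 42.7, but investments are indivisible.
P + U: cost 9 + 5 = 14 ≤ 19, payoff 18 + 18 = 36.
U + H: cost 5 + 12 = 17 ≤ 19, payoff 18 + 16 = 34.
P + U + A: cost 9 + 5 + 3 = 17 ≤ 19, payoff 18 + 18 + 4 = 40.
Best is P, U, and A with total payoff 40.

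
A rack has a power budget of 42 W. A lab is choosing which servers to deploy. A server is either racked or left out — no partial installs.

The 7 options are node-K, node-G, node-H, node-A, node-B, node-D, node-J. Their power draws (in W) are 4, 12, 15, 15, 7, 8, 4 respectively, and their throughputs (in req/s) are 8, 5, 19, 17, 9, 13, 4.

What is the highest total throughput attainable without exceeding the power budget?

node-K + node-H + node-A + node-D: power draw 4 + 15 + 15 + 8 = 42 ≤ 42, throughput 8 + 19 + 17 + 13 = 57.
node-K + node-H + node-B + node-D + node-J: power draw 4 + 15 + 7 + 8 + 4 = 38 ≤ 42, throughput 8 + 19 + 9 + 13 + 4 = 53.
Best is node-K, node-H, node-A, and node-D with total throughput 57.

57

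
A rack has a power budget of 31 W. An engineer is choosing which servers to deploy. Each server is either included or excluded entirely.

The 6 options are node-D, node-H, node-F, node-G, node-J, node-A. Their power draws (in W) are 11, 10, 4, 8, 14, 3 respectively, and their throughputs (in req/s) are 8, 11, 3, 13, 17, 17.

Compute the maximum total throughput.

Take node-F, node-G, node-J, and node-A: power draw 4 + 8 + 14 + 3 = 29 ≤ 31, throughput 3 + 13 + 17 + 17 = 50.
No other feasible combination does better.

50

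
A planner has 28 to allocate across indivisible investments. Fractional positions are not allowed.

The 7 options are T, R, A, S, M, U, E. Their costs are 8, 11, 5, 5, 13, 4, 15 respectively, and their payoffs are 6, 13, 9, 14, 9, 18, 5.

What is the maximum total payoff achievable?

54

Allowing fractional choices, the relaxed optimum would be about 56.2, but investments are indivisible.
T + R + S + U: cost 8 + 11 + 5 + 4 = 28 ≤ 28, payoff 6 + 13 + 14 + 18 = 51.
R + A + S + U: cost 11 + 5 + 5 + 4 = 25 ≤ 28, payoff 13 + 9 + 14 + 18 = 54.
Best is R, A, S, and U with total payoff 54.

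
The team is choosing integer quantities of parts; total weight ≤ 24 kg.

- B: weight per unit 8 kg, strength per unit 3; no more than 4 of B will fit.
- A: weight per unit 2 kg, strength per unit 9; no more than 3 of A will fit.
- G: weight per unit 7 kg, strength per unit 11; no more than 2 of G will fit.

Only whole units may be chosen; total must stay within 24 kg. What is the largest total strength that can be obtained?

49

Take 3×A and 2×G: weight 20 ≤ 24, strength 3·9 + 2·11 = 49.
A has the best ratio (9/2) and is taken to its limit of 3; remaining capacity is filled optimally with the others.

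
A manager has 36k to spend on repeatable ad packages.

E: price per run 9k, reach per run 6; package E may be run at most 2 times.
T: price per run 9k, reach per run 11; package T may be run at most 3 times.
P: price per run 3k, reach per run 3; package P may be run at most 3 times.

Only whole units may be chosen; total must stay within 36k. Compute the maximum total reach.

42

3×T and 2×P: price 33 ≤ 36, reach 3·11 + 2·3 = 39.
3×T and 3×P: price 36 ≤ 36, reach 3·11 + 3·3 = 42.
Best is 42.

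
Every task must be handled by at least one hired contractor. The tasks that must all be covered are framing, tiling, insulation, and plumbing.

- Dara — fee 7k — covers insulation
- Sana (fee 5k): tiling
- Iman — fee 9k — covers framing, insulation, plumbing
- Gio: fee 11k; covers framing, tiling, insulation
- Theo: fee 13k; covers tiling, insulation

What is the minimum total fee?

14

Choose Sana and Iman: together they cover framing, tiling, insulation, plumbing — every task.
Total fee: 5 + 9 = 14.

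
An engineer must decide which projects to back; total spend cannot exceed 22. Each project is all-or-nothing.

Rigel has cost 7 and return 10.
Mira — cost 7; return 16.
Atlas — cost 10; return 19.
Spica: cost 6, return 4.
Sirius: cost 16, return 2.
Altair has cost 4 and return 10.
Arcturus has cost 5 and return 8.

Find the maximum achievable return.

45

Allowing fractional choices, the relaxed optimum would be about 46.6, but projects are indivisible.
Mira + Atlas + Arcturus: cost 7 + 10 + 5 = 22 ≤ 22, return 16 + 19 + 8 = 43.
Mira + Atlas + Altair: cost 7 + 10 + 4 = 21 ≤ 22, return 16 + 19 + 10 = 45.
Best is Mira, Atlas, and Altair with total return 45.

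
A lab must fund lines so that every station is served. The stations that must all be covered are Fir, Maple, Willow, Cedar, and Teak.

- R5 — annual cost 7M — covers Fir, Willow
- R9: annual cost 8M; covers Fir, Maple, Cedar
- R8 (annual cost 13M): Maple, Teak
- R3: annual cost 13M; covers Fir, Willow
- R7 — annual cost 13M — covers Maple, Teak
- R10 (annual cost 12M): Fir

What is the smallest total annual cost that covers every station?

28

Choose R5, R9, and R8: together they cover Fir, Maple, Willow, Cedar, Teak — every station.
Total annual cost: 7 + 8 + 13 = 28.
No cover costs less than 28.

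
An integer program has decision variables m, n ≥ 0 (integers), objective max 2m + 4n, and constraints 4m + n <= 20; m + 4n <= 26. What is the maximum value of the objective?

(m,n)=(2,6): 4·2+1·6=14≤20, 1·2+4·6=26≤26, objective 28.
(m,n)=(1,6): 4·1+1·6=10≤20, 1·1+4·6=25≤26, objective 26.
No feasible integer point exceeds 28.

28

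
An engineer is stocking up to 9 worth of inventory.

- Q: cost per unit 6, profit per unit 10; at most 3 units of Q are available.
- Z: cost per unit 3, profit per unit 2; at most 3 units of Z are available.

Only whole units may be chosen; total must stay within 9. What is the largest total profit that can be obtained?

12

This is a bounded integer knapsack.
Take 1×Q and 1×Z: cost 9 ≤ 9, profit 1·10 + 1·2 = 12.
No other integer combination yields more.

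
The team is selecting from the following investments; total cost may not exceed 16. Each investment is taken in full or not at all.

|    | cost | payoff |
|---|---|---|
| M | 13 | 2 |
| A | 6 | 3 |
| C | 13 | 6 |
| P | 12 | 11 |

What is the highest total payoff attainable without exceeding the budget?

C: cost 13 ≤ 16, payoff 6.
P: cost 12 ≤ 16, payoff 11.
A: cost 6 ≤ 16, payoff 3.
Best is P with total payoff 11.

11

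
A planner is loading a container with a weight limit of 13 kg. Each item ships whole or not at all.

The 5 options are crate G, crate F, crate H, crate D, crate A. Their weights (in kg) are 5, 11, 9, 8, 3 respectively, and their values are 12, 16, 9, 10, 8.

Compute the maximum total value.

Take crate G and crate D: weight 5 + 8 = 13 ≤ 13, value 12 + 10 = 22.
No other feasible combination does better.

22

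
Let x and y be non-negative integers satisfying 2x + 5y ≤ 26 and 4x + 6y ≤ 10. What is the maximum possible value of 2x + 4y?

The continuous relaxation peaks at (0, 1.67) with value 6.67; rounding to a feasible lattice point costs some objective.
(x,y)=(1,1): 2·1+5·1=7≤26, 4·1+6·1=10≤10, objective 6.
(x,y)=(0,1): 2·0+5·1=5≤26, 4·0+6·1=6≤10, objective 4.
(x,y)=(2,0): 2·2+5·0=4≤26, 4·2+6·0=8≤10, objective 4.
(x,y)=(1,0): 2·1+5·0=2≤26, 4·1+6·0=4≤10, objective 2.
Maximum is 6 at (x,y)=(1,1).

6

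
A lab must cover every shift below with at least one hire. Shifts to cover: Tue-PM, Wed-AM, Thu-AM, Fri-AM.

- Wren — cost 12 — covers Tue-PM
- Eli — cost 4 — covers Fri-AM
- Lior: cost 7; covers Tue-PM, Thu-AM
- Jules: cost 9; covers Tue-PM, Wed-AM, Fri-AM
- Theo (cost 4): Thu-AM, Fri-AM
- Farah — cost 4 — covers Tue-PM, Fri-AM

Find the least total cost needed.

The greedy cost-per-new-shift heuristic would pick Theo, Farah, and Jules for 17, but a cheaper cover exists.
Choose Jules and Theo: together they cover Tue-PM, Wed-AM, Thu-AM, Fri-AM — every shift.
Total cost: 9 + 4 = 13.
No cover costs less than 13.

13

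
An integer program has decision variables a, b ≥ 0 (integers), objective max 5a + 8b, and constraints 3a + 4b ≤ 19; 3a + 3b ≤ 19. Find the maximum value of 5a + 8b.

The continuous relaxation peaks at (0, 4.75) with value 38.00; rounding to a feasible lattice point costs some objective.
(a,b)=(1,4): 3·1+4·4=19≤19, 3·1+3·4=15≤19, objective 37.
(a,b)=(2,3): 3·2+4·3=18≤19, 3·2+3·3=15≤19, objective 34.
No feasible integer point exceeds 37.

37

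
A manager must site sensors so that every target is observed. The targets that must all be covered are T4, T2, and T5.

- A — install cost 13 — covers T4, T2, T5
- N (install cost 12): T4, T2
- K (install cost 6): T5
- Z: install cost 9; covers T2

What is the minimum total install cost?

13

A alone covers T4, T2, T5 — every target.
Total install cost: 13.
No cover costs less than 13.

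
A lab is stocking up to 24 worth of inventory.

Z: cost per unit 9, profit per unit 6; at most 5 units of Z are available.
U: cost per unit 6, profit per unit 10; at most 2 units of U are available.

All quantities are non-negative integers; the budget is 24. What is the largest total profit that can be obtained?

26

U has the best ratio (10/6); taking only U gives at most 2×10 = 20 (stopped by the supply cap of 2).
Mixing does better — 1×Z and 2×U: cost 21 ≤ 24, profit 1·6 + 2·10 = 26.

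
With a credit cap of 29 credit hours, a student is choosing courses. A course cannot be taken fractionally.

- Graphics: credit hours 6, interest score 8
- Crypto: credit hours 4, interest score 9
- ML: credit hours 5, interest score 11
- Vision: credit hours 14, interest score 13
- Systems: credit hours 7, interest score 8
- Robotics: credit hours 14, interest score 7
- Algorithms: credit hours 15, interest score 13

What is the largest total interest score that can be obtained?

41

Graphics + Crypto + ML + Vision: credit hours 6 + 4 + 5 + 14 = 29 ≤ 29, interest score 8 + 9 + 11 + 13 = 41.
Graphics + Crypto + ML + Robotics: credit hours 6 + 4 + 5 + 14 = 29 ≤ 29, interest score 8 + 9 + 11 + 7 = 35.
Graphics + Crypto + ML + Systems: credit hours 6 + 4 + 5 + 7 = 22 ≤ 29, interest score 8 + 9 + 11 + 8 = 36.
Best is Graphics, Crypto, ML, and Vision with total interest score 41.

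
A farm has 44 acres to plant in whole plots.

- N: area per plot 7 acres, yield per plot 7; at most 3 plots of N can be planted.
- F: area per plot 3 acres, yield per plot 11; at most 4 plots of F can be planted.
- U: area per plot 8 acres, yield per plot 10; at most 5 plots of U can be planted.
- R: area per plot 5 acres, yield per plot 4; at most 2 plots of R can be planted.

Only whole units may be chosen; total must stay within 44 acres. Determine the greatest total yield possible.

Take 4×F and 4×U: area 44 ≤ 44, yield 4·11 + 4·10 = 84.
F has the best ratio (11/3) and is taken to its limit of 4; remaining capacity is filled optimally with the others.

84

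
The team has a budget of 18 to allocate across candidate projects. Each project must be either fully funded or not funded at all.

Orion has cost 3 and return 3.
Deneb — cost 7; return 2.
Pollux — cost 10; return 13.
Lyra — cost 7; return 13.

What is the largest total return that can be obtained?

26

This is an integer program with binary decision variables.
Allowing fractional choices, the relaxed optimum would be about 27.0, but projects are indivisible.
Orion + Lyra: cost 3 + 7 = 10 ≤ 18, return 3 + 13 = 16.
Orion + Deneb + Lyra: cost 3 + 7 + 7 = 17 ≤ 18, return 3 + 2 + 13 = 18.
Pollux + Lyra: cost 10 + 7 = 17 ≤ 18, return 13 + 13 = 26.
Best is Pollux and Lyra with total return 26.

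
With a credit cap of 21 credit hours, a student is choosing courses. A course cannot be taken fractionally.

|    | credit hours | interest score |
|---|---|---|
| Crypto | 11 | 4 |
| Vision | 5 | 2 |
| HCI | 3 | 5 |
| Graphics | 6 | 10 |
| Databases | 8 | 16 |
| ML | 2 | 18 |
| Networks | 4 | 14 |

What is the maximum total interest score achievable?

Take Graphics, Databases, ML, and Networks: credit hours 6 + 8 + 2 + 4 = 20 ≤ 21, interest score 10 + 16 + 18 + 14 = 58.
No other feasible combination does better.

58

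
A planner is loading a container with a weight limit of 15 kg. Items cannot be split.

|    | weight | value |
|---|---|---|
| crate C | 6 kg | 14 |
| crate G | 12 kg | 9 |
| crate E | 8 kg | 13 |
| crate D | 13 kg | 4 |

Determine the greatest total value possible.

27

Allowing fractional choices, the relaxed optimum would be about 27.8, but items are indivisible.
crate C: weight 6 ≤ 15, value 14.
crate E: weight 8 ≤ 15, value 13.
crate C + crate E: weight 6 + 8 = 14 ≤ 15, value 14 + 13 = 27.
Best is crate C and crate E with total value 27.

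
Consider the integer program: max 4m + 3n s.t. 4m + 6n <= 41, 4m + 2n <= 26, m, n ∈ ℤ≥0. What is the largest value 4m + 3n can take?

29

Relaxing integrality, the LP optimum is 29.75 at (m,n) = (4.62, 3.75), which is not an integer point.
(m,n)=(5,3): 4·5+6·3=38≤41, 4·5+2·3=26≤26, objective 29.
(m,n)=(4,4): 4·4+6·4=40≤41, 4·4+2·4=24≤26, objective 28.
(m,n)=(5,2): 4·5+6·2=32≤41, 4·5+2·2=24≤26, objective 26.
No feasible integer point exceeds 29.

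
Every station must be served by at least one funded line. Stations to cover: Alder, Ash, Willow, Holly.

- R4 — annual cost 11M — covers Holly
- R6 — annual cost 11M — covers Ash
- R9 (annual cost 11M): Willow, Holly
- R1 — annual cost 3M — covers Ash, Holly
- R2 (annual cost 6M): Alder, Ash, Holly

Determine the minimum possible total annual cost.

17

The greedy cost-per-new-station heuristic would pick R1, R2, and R9 for 20, but a cheaper cover exists.
Choose R9 and R2: together they cover Alder, Ash, Willow, Holly — every station.
Total annual cost: 11 + 6 = 17.
No cover costs less than 17.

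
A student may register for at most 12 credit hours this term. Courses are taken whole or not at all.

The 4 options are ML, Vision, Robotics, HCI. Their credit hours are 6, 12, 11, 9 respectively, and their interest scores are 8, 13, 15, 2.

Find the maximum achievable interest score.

15

Take Robotics: credit hours 11 ≤ 12, interest score 15.
No other feasible combination does better.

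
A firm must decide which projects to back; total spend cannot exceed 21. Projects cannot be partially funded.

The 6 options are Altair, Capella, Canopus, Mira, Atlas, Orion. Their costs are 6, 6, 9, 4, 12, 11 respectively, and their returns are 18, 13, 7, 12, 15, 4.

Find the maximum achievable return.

43

This is a 0-1 knapsack instance.
Allowing fractional choices, the relaxed optimum would be about 49.2, but projects are indivisible.
Altair + Capella + Canopus: cost 6 + 6 + 9 = 21 ≤ 21, return 18 + 13 + 7 = 38.
Altair + Capella + Mira: cost 6 + 6 + 4 = 16 ≤ 21, return 18 + 13 + 12 = 43.
Best is Altair, Capella, and Mira with total return 43.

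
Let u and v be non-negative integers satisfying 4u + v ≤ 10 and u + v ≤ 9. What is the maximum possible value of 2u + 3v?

27

(u,v)=(0,9): 4·0+1·9=9≤10, 1·0+1·9=9≤9, objective 27.
(u,v)=(0,8): 4·0+1·8=8≤10, 1·0+1·8=8≤9, objective 24.
No feasible integer point exceeds 27.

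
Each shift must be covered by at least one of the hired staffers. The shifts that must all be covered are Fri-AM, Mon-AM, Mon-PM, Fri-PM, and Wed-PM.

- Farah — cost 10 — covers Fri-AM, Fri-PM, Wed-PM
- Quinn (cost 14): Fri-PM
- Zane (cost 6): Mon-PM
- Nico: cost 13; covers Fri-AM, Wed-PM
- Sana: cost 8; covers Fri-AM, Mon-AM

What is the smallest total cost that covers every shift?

Choose Farah, Zane, and Sana: together they cover Fri-AM, Mon-AM, Mon-PM, Fri-PM, Wed-PM — every shift.
Total cost: 10 + 6 + 8 = 24.

24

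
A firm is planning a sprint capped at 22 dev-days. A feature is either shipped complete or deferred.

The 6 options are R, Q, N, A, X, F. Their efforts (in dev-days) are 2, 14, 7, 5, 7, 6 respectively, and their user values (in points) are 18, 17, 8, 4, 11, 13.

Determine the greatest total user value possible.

50

Allowing fractional choices, the relaxed optimum would be about 50.5, but features are indivisible.
R + A + X + F: effort 2 + 5 + 7 + 6 = 20 ≤ 22, user value 18 + 4 + 11 + 13 = 46.
R + Q + F: effort 2 + 14 + 6 = 22 ≤ 22, user value 18 + 17 + 13 = 48.
R + N + X + F: effort 2 + 7 + 7 + 6 = 22 ≤ 22, user value 18 + 8 + 11 + 13 = 50.
Best is R, N, X, and F with total user value 50.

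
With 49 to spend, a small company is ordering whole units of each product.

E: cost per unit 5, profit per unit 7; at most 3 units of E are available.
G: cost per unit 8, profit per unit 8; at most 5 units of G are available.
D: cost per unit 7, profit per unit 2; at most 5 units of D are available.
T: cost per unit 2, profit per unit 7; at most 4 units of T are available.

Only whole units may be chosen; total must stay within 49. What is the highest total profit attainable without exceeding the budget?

73

This is a bounded integer knapsack.
T has the best ratio (7/2); taking only T gives at most 4×7 = 28 (stopped by the supply cap of 4).
Mixing does better — 3×E, 3×G, and 4×T: cost 47 ≤ 49, profit 3·7 + 3·8 + 4·7 = 73.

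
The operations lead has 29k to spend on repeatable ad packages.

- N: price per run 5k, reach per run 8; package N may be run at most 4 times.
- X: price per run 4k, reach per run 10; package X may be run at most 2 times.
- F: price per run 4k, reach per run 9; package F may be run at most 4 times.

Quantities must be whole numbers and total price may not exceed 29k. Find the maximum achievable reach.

2×X and 4×F: price 24 ≤ 29, reach 2·10 + 4·9 = 56.
1×N, 2×X, and 4×F: price 29 ≤ 29, reach 1·8 + 2·10 + 4·9 = 64.
Best is 64.

64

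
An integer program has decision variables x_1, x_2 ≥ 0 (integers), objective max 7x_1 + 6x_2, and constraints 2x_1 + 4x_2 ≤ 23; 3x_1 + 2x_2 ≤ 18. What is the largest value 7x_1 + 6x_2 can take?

46

Relaxing integrality, the LP optimum is 47.50 at (x_1,x_2) = (3.25, 4.12), which is not an integer point.
(x_1,x_2)=(4,3): 2·4+4·3=20≤23, 3·4+2·3=18≤18, objective 46.
(x_1,x_2)=(3,4): 2·3+4·4=22≤23, 3·3+2·4=17≤18, objective 45.
The best lattice point is (4,3), giving 46.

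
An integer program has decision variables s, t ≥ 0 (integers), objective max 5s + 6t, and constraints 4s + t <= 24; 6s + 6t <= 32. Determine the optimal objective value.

(s,t)=(0,5): 4·0+1·5=5≤24, 6·0+6·5=30≤32, objective 30.
(s,t)=(1,4): 4·1+1·4=8≤24, 6·1+6·4=30≤32, objective 29.
(s,t)=(0,4): 4·0+1·4=4≤24, 6·0+6·4=24≤32, objective 24.
Maximum is 30 at (s,t)=(0,5).

30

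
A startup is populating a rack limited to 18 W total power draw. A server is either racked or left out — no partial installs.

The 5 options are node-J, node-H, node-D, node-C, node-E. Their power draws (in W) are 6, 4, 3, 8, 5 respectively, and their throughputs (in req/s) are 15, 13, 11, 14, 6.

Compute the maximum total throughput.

Take node-J, node-H, node-D, and node-E: power draw 6 + 4 + 3 + 5 = 18 ≤ 18, throughput 15 + 13 + 11 + 6 = 45.
No other feasible combination does better.

45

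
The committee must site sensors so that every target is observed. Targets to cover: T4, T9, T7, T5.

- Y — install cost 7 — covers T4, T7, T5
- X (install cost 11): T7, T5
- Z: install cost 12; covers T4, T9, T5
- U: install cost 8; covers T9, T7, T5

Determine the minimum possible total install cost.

15

Choose Y and U: together they cover T4, T9, T7, T5 — every target.
Total install cost: 7 + 8 = 15.
No cover costs less than 15.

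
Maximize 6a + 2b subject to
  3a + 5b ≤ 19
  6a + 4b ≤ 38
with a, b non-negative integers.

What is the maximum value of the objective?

(a,b)=(6,0): 3·6+5·0=18≤19, 6·6+4·0=36≤38, objective 36.
(a,b)=(5,0): 3·5+5·0=15≤19, 6·5+4·0=30≤38, objective 30.
No feasible integer point exceeds 36.

36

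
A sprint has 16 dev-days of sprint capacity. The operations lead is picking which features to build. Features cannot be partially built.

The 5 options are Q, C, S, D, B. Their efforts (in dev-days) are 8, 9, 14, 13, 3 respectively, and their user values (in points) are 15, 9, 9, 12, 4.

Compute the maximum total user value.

Take Q and B: effort 8 + 3 = 11 ≤ 16, user value 15 + 4 = 19.
No other feasible combination does better.

19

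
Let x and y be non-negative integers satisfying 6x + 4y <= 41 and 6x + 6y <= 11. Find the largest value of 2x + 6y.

The continuous relaxation peaks at (0, 1.83) with value 11.00; rounding to a feasible lattice point costs some objective.
(x,y)=(0,1): 6·0+4·1=4≤41, 6·0+6·1=6≤11, objective 6.
(x,y)=(1,0): 6·1+4·0=6≤41, 6·1+6·0=6≤11, objective 2.
(x,y)=(0,0): 6·0+4·0=0≤41, 6·0+6·0=0≤11, objective 0.
Maximum is 6 at (x,y)=(0,1).

6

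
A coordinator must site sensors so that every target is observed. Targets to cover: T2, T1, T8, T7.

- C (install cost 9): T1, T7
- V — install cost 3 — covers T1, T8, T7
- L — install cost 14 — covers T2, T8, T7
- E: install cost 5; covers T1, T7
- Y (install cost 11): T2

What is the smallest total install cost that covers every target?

Choose V and Y: together they cover T2, T1, T8, T7 — every target.
Total install cost: 3 + 11 = 14.
No cover costs less than 14.

14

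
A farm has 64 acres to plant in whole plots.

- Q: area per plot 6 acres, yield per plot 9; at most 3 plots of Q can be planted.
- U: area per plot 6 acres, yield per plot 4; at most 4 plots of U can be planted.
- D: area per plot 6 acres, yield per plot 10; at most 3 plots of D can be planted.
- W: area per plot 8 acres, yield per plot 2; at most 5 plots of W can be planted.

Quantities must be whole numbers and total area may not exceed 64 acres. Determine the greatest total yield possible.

73

D has the best ratio (10/6); taking only D gives at most 3×10 = 30 (stopped by the supply cap of 3).
Mixing does better — 3×Q, 4×U, and 3×D: area 60 ≤ 64, yield 3·9 + 4·4 + 3·10 = 73.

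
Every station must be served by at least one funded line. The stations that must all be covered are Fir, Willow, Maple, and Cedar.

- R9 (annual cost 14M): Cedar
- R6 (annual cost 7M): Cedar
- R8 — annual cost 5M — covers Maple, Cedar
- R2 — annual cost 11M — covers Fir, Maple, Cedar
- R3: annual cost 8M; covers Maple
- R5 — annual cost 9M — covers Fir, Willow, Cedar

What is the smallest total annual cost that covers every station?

This is an integer covering problem.
Choose R8 and R5: together they cover Fir, Willow, Maple, Cedar — every station.
Total annual cost: 5 + 9 = 14.
No cover costs less than 14.

14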